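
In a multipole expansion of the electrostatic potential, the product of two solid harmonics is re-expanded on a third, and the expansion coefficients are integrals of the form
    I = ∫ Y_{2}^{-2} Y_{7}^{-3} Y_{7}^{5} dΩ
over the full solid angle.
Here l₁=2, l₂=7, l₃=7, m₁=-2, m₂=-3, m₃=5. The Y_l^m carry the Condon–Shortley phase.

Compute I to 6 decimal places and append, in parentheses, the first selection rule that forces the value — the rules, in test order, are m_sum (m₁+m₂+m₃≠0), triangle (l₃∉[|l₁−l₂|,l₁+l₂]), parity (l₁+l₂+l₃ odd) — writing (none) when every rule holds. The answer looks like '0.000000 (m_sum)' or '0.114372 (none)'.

m-sum 0 ✓  L=16 even ✓  5≤7≤9 ✓
Π(2lᵢ+1) = 5×15×15 = 1125
triangle coeff Δ(2,7,7) = 1/185640
Σ_t [0,2]: t=0:+1/2419200 t=1:−1/518400 t=2:+1/2419200 = -1/907200
(3j)²=56/3315 [(2 7 7; 0 0 0)], sign=+1
Σ_t [2,2]: t=2:+1/29030400 = 1/29030400
(3j)²=99/7735 [(2 7 7; -2 -3 5)], sign=+1
⇒ 4πI² = 11880/48841
I = (+1)√(11880/48841/(4π)) = 0.13912687
No selection rule forces the value: the integral is nonzero (none).

0.139127 (none)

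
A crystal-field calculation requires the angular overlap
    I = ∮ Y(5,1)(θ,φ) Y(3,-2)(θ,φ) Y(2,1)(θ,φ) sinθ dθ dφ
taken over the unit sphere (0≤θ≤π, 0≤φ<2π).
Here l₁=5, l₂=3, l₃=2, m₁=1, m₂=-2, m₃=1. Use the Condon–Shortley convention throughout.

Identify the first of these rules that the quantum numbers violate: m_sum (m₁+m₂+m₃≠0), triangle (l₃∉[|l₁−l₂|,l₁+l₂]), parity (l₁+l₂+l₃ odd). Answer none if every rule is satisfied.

azimuthal sum: 1 − 2 + 1 = 0  ✓
2 ≤ 2 ≤ 8 (triangle on l)  ✓
L = 5 + 3 + 2 = 10 (even)  ✓

none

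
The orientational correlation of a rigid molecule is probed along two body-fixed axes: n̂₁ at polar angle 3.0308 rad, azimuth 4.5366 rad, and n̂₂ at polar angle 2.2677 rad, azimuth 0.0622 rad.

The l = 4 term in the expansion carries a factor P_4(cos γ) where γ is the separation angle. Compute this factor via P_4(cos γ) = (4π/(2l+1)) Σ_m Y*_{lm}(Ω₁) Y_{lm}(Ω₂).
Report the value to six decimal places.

Expand P_4 via completeness: Σ_{m} conj(Y_{4,m}) at Ω₁ times Y_{4,m} at Ω₂ —
  [-4]  conj(Y_{4,-4})(Ω₁) = +0.000050-0.000043i ; Y_{4,-4}(Ω₂) = +0.148309-0.037680i ; Δ = +0.000006-0.000008i
  [-3]  conj(Y_{4,-3})(Ω₁) = -0.000846-0.001453i ; Y_{4,-3}(Ω₂) = -0.355975+0.067207i ; Δ = +0.000399+0.000460i
  [-2]  conj(Y_{4,-2})(Ω₁) = -0.022708+0.008330i ; Y_{4,-2}(Ω₂) = +0.367694-0.045979i ; Δ = -0.007966+0.004107i
  [-1]  conj(Y_{4,-1})(Ω₁) = +0.035589+0.200362i ; Y_{4,-1}(Ω₂) = +0.027012-0.001682i ; Δ = +0.001298+0.005352i
  [+0]  conj(Y_{4,0})(Ω₁) = +0.795109-0.000000i ; Y_{4,0}(Ω₂) = -0.361672+0.000000i ; Δ = -0.287569+0.000000i
  [+1]  conj(Y_{4,1})(Ω₁) = -0.035589+0.200362i ; Y_{4,1}(Ω₂) = -0.027012-0.001682i ; Δ = +0.001298-0.005352i
  [+2]  conj(Y_{4,2})(Ω₁) = -0.022708-0.008330i ; Y_{4,2}(Ω₂) = +0.367694+0.045979i ; Δ = -0.007966-0.004107i
  [+3]  conj(Y_{4,3})(Ω₁) = +0.000846-0.001453i ; Y_{4,3}(Ω₂) = +0.355975+0.067207i ; Δ = +0.000399-0.000460i
  [+4]  conj(Y_{4,4})(Ω₁) = +0.000050+0.000043i ; Y_{4,4}(Ω₂) = +0.148309+0.037680i ; Δ = +0.000006+0.000008i
Total Σ_m = -0.300096+0.000000i. Multiply by 1.396263: -0.419013+0.000000i. P_4(cos γ) = -0.419013

-0.419013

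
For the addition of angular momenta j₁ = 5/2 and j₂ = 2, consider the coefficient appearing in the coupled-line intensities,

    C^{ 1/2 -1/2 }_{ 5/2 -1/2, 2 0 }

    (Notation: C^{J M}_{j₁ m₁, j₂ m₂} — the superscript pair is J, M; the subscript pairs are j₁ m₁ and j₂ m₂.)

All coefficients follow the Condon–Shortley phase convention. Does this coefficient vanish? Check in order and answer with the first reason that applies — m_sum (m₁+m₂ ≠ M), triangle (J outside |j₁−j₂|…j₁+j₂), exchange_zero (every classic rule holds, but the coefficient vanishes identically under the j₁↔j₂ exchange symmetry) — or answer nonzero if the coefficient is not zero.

m-sum: m₁+m₂ = -1/2+0 = -1/2, M = -1/2  ✓
triangle: |j₁−j₂| = 1/2 ≤ J = 1/2 ≤ j₁+j₂ = 9/2  ✓
exchange: j₁≠j₂ or m₁≠m₂ — the exchange symmetry imposes no constraint here
value check: CG = +√(1/5) = +0.447214 ≠ 0

nonzero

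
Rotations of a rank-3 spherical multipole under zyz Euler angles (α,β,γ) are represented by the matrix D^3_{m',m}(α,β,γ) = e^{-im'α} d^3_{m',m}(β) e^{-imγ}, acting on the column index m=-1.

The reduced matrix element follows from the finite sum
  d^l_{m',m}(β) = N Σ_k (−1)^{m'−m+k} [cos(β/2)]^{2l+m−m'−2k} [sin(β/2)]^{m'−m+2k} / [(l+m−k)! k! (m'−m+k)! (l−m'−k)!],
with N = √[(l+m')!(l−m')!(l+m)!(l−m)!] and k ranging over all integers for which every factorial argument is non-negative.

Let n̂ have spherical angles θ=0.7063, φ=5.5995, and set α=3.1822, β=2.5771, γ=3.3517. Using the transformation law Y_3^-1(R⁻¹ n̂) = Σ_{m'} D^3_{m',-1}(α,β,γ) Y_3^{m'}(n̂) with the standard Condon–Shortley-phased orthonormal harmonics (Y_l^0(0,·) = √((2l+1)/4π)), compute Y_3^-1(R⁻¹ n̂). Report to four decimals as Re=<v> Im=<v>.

Re=-0.0927 Im=0.4172

Need the full column D^3_{m',-1} for m'=−3..3 at α=3.1822, β=2.5771, γ=3.3517.
cos(β/2)=0.278514, sin(β/2)=0.960432
d^3_{-3,-1}: single k=2 term ⇒ +0.021496;  D = +0.020323+0.007005i
d^3_{-2,-1}: k∈[1..2] ⇒ +0.005090 -0.121052 = -0.115962;  D = +0.111076+0.033306i
d^3_{-1,-1}: k∈[0..2] ⇒ +0.000467 -0.044403 +0.396015 = +0.352079;  D = +0.341071+0.087349i
d^3_{0,-1}: k∈[0..2] ⇒ -0.005576 +0.198908 -0.788444 = -0.595112;  D = +0.582024+0.124119i
d^3_{1,-1}: k∈[0..2] ⇒ +0.033302 -0.528020 +0.784875 = +0.290157;  D = +0.285999+0.048946i
d^3_{2,-1}: k∈[0..1] ⇒ -0.121052 +0.719748 = +0.598696;  D = -0.593730-0.076954i
d^3_{3,-1}: single k=0 term ⇒ +0.255627;  D = +0.254631+0.022539i
Y_3^{m'}(θ=0.7063,φ=5.5995) and Σ D·Y over m':
  (+0.0203+0.0070i)·(-0.0527+0.1012i)  (+0.1111+0.0333i)·(+0.0662+0.3208i)  (+0.3411+0.0873i)·(+0.3080+0.2509i)  (+0.5820+0.1241i)·(-0.0301+0.0000i)  (+0.2860+0.0489i)·(-0.3080+0.2509i)  (-0.5937-0.0770i)·(+0.0662-0.3208i)  (+0.2546+0.0225i)·(+0.0527+0.1012i)
Y_3^-1(R⁻¹ n̂) = -0.092722+0.417241i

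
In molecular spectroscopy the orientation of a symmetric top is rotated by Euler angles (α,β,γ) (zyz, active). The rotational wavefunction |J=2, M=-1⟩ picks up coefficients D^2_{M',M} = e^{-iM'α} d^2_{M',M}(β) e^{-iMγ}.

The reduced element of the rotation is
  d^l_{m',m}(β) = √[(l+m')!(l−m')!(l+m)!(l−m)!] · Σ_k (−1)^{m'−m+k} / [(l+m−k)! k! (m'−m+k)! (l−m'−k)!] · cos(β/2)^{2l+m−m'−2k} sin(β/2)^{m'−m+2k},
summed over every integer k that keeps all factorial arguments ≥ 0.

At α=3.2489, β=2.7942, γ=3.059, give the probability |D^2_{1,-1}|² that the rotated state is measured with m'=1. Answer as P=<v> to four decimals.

First d^2_{1,-1}(β=2.7942), then the phase factors e^{-i(1)α} and e^{-i(-1)γ}:
c=cos(2.794200/2)=0.172824, s=sin(2.794200/2)=0.984953; N=√[6·1·1·6]=6.000000
k: max(0,(-1)−(1))=0 … min(2+(-1),2−(1))=1
  k=0: (−1)^2·6.0000/(2)·0.1728^2·0.9850^2 = +0.086928
  k=1: (−1)^3·6.0000/(6)·0.1728^0·0.9850^4 = -0.941156
d^2_{1,-1}(2.7942) = +0.086928 -0.941156 = -0.854227
|D^2_{1,-1}|² = |d^2_{1,-1}(β)|² = (-0.854227)² = 0.729704 (the z-rotation phases have unit modulus)

P=0.7297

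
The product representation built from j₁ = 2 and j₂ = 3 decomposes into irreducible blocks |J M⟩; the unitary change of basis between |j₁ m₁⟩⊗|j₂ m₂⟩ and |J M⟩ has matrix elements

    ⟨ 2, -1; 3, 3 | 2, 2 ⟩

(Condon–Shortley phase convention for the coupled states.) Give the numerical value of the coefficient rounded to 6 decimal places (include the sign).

√[5·3!1!3!/8! · 1!3!6!0!4!0!] = √(3240/7)
  +(−1)^3/∏(3,0,0,3,1,0)! = -1/36  (running -1/36)
⟨..|..⟩ = √(3240/7)·(-1/36) = -0.597614

-0.597614  (= −√(5/14))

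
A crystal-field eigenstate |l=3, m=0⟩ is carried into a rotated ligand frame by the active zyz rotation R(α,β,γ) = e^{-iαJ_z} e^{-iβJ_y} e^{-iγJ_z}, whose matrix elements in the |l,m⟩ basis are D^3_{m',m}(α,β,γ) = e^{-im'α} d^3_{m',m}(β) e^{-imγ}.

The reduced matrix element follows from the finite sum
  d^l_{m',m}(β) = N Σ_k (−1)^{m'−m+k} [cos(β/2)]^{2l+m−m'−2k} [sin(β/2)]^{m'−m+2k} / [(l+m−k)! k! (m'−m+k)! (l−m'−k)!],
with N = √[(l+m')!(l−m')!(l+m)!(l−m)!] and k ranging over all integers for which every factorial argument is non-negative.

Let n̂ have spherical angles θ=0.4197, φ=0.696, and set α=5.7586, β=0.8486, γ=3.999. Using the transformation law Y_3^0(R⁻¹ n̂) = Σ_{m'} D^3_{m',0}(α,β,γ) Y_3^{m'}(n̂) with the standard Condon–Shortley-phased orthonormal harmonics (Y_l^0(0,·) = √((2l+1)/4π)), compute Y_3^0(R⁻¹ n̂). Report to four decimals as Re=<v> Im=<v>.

Re=-0.1295 Im=0.0000

Need the full column D^3_{m',0} for m'=−3..3 at α=5.7586, β=0.8486, γ=3.9990.
cos(β/2)=0.911327, sin(β/2)=0.411683
d^3_{-3,0}: single k=3 term ⇒ +0.236171;  D = -0.000699-0.236170i
d^3_{-2,0}: k∈[2..3] ⇒ +0.640300 -0.130665 = +0.509635;  D = +0.253946-0.441859i
d^3_{-1,0}: k∈[1..3] ⇒ +0.896448 -0.548812 +0.037332 = +0.384968;  D = +0.333202-0.192813i
d^3_{0,0}: k∈[0..3] ⇒ +0.572856 -1.052121 +0.214705 -0.004868 = -0.269427;  D = -0.269427+0.000000i
d^3_{1,0}: k∈[0..2] ⇒ -0.896448 +0.548812 -0.037332 = -0.384968;  D = -0.333202-0.192813i
d^3_{2,0}: k∈[0..1] ⇒ +0.640300 -0.130665 = +0.509635;  D = +0.253946+0.441859i
d^3_{3,0}: single k=0 term ⇒ -0.236171;  D = +0.000699-0.236170i
Y_3^{m'}(θ=0.4197,φ=0.696) and Σ D·Y over m':
  (-0.0007-0.2362i)·(-0.0140-0.0245i)  (+0.2539-0.4419i)·(+0.0276-0.1525i)  (+0.3332-0.1928i)·(+0.3203-0.2676i)  (-0.2694+0.0000i)·(+0.3986+0.0000i)  (-0.3332-0.1928i)·(-0.3203-0.2676i)  (+0.2539+0.4419i)·(+0.0276+0.1525i)  (+0.0007-0.2362i)·(+0.0140-0.0245i)
Y_3^0(R⁻¹ n̂) = -0.129474-0.000000i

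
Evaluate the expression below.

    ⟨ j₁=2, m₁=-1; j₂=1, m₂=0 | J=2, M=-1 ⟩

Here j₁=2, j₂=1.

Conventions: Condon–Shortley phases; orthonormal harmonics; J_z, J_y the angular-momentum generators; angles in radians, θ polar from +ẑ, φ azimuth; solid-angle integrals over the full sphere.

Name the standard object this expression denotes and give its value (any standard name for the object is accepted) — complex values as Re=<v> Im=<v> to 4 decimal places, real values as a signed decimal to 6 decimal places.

Clebsch–Gordan coefficient, −√(1/6) ≈ -0.408248

This is a Clebsch–Gordan (vector-coupling) coefficient.
j₁+j₂−J=1  J+j₁−j₂=3  J−j₁+j₂=1  j₁+j₂+J+1=6
(j₁±m₁, j₂±m₂, J±M) = (1,3,1,1,1,3)
P² = 3/2
sum k=0..1:
  [0] +1/6 = 1/6
  [1] −1/2 = -1/2
S = -1/3
C² = P²·S² = 1/6 ; C = -0.408248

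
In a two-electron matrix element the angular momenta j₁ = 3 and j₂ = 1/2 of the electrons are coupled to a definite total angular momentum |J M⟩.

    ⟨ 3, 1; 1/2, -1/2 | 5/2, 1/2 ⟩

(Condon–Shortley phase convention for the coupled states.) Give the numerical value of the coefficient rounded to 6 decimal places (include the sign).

+0.755929

√[6·1!5!0!/7! · 4!2!0!1!3!2!] = √(576/7)
  +(−1)^0/∏(0,1,2,0,3,0)! = 1/12  (running 1/12)
⟨..|..⟩ = √(576/7)·(1/12) = +0.755929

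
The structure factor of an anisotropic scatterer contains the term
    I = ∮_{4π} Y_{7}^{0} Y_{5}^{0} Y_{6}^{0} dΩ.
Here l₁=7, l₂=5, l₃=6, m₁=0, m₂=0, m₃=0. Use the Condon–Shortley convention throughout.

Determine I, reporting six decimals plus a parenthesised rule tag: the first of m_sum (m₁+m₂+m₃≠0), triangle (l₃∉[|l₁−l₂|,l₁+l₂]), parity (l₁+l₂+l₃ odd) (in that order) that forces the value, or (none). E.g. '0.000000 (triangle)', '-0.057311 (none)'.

Checks pass: Σm=0; 18 even; l₃=6∈[2,12].
(2·7+1)(2·5+1)(2·6+1) = 2145
Δ: 6! 8! 4! / 19! → 1/174594420
sum: t=1:−1/4147200 t=2:+1/207360 t=3:−1/82944 t=4:+1/207360 t=5:−1/4147200 = -1/345600
3j²(7 5 6; 0 0 0) = Δ·Π!·Σ² = 420/46189  (sign -1)
(m-triple is (0,0,0) — same symbol as above.)
combine: 4πI² = 2145·420/46189·420/46189 = 2646000/14919047
take √, sign +1: I = 0.11880082
No selection rule forces the value: the integral is nonzero (none).

0.118801 (none)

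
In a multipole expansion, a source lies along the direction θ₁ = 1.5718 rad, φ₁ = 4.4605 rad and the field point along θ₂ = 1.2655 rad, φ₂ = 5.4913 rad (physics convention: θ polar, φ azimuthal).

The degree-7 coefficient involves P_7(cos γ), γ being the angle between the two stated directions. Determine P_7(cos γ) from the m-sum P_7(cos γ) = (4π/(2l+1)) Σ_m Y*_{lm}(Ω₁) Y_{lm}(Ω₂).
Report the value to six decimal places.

Term-by-term m-sum for l=7 (normalisation 4π/15 = 0.837758):
  [-7]  conj(Y_{7,-7})(Ω₁) = +0.490809-0.095628i ; Y_{7,-7}(Ω₂) = +0.265099-0.242053i ; Δ = +0.106966-0.144153i
  [-6]  conj(Y_{7,-6})(Ω₁) = +0.000112-0.001875i ; Y_{7,-6}(Ω₂) = +0.016472-0.422982i ; Δ = -0.000791-0.000078i
  [-5]  conj(Y_{7,-5})(Ω₁) = +0.349281+0.112405i ; Y_{7,-5}(Ω₂) = -0.034553-0.036871i ; Δ = -0.007924-0.016762i
  [-4]  conj(Y_{7,-4})(Ω₁) = +0.001180-0.001868i ; Y_{7,-4}(Ω₂) = +0.333085+0.008645i ; Δ = +0.000409-0.000612i
  [-3]  conj(Y_{7,-3})(Ω₁) = +0.227603+0.241556i ; Y_{7,-3}(Ω₂) = +0.124218-0.119475i ; Δ = +0.057132+0.002813i
  [-2]  conj(Y_{7,-2})(Ω₁) = +0.002063-0.001137i ; Y_{7,-2}(Ω₂) = -0.003457+0.266456i ; Δ = +0.000296+0.000554i
  [-1]  conj(Y_{7,-1})(Ω₁) = +0.079596+0.309284i ; Y_{7,-1}(Ω₂) = +0.148620+0.150560i ; Δ = -0.034736+0.057950i
  [+0]  conj(Y_{7,0})(Ω₁) = +0.002399-0.000000i ; Y_{7,0}(Ω₂) = -0.243857+0.000000i ; Δ = -0.000585+0.000000i
  [+1]  conj(Y_{7,1})(Ω₁) = -0.079596+0.309284i ; Y_{7,1}(Ω₂) = -0.148620+0.150560i ; Δ = -0.034736-0.057950i
  [+2]  conj(Y_{7,2})(Ω₁) = +0.002063+0.001137i ; Y_{7,2}(Ω₂) = -0.003457-0.266456i ; Δ = +0.000296-0.000554i
  [+3]  conj(Y_{7,3})(Ω₁) = -0.227603+0.241556i ; Y_{7,3}(Ω₂) = -0.124218-0.119475i ; Δ = +0.057132-0.002813i
  [+4]  conj(Y_{7,4})(Ω₁) = +0.001180+0.001868i ; Y_{7,4}(Ω₂) = +0.333085-0.008645i ; Δ = +0.000409+0.000612i
  [+5]  conj(Y_{7,5})(Ω₁) = -0.349281+0.112405i ; Y_{7,5}(Ω₂) = +0.034553-0.036871i ; Δ = -0.007924+0.016762i
  [+6]  conj(Y_{7,6})(Ω₁) = +0.000112+0.001875i ; Y_{7,6}(Ω₂) = +0.016472+0.422982i ; Δ = -0.000791+0.000078i
  [+7]  conj(Y_{7,7})(Ω₁) = -0.490809-0.095628i ; Y_{7,7}(Ω₂) = -0.265099-0.242053i ; Δ = +0.106966+0.144153i
Total Σ_m = +0.242118+0.000000i. Multiply by 0.837758: +0.202836+0.000000i. P_7(cos γ) = 0.202836

0.202836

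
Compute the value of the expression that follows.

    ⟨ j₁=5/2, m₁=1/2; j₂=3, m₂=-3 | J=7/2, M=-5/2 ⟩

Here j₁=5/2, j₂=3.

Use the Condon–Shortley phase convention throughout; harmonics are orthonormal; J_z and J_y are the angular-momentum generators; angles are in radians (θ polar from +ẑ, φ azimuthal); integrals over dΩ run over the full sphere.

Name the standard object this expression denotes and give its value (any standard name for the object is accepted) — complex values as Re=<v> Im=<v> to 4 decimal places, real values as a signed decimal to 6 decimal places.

This is a Clebsch–Gordan (vector-coupling) coefficient.
√[8·2!3!4!/10! · 3!2!0!6!1!6!] = √(27648/7)
  +(−1)^0/∏(0,2,2,0,1,4)! = 1/96  (running 1/96)
⟨..|..⟩ = √(27648/7)·(1/96) = +0.654654

Clebsch–Gordan coefficient, +√(3/7) ≈ +0.654654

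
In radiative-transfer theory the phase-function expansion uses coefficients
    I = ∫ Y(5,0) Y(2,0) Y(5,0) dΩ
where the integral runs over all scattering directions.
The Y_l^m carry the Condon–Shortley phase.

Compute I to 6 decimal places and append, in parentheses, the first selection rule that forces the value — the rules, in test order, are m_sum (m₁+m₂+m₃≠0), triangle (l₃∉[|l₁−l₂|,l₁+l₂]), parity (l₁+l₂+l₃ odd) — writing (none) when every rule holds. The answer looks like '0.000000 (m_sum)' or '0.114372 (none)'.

m-sum 0 ✓  L=12 even ✓  3≤5≤7 ✓
Π(2lᵢ+1) = 11×5×11 = 605
triangle coeff Δ(5,2,5) = 1/38610
Σ_t [0,2]: t=0:+1/2880 t=1:−1/576 t=2:+1/2880 = -1/960
(3j)²=10/429 [(5 2 5; 0 0 0)], sign=+1
(m-triple is (0,0,0) — same symbol as above.)
⇒ 4πI² = 500/1521
I = (+1)√(500/1521/(4π)) = 0.16173926
No selection rule forces the value: the integral is nonzero (none).

0.161739 (none)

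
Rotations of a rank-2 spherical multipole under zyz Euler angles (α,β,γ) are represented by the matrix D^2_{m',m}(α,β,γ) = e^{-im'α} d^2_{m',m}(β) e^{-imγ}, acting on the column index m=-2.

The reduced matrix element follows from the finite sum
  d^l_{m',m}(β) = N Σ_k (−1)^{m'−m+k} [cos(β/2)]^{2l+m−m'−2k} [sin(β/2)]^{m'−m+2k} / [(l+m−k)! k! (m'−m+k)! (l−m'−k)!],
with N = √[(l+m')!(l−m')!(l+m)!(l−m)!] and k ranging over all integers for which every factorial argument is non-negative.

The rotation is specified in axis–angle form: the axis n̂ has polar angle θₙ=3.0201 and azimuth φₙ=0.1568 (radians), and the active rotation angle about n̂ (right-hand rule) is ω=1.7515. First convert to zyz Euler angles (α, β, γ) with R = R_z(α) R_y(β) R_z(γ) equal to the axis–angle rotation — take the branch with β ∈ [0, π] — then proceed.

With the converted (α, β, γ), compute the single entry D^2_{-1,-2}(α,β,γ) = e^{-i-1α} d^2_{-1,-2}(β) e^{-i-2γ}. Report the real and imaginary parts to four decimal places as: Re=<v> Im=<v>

Axis–angle → zyz. n̂ = (sinθₙcosφₙ, sinθₙsinφₙ, cosθₙ) = (+0.119707, +0.018925, -0.992629), ω = 1.7515.
R = I cosω + sinω [n̂]ₓ + (1−cosω) n̂n̂ᵀ gives
  R = [-0.162817, +0.979139, -0.121563; -0.973794, -0.179299, -0.139920; -0.158798, +0.095596, +0.982672]
β = atan2(√(R₁₃²+R₂₃²), R₃₃) = 0.186430; α = atan2(R₂₃, R₁₃) mod 2π = 3.997080; γ = atan2(R₃₂, −R₃₁) mod 2π = 0.541888
D^2_{-1,-2}(3.9971,0.1864,0.5419) = e^{-i·-1·3.9971}·d^2_{-1,-2}(0.1864)·e^{-i·-2·0.5419}. Compute d first:
c=cos(0.186430/2)=0.995659, s=sin(0.186430/2)=0.093080; N=√[1·6·1·24]=12.000000
Admissible k: 0..0 (factorial args all ≥0)
  k=0: (−1)^1·12.0000/(6)·0.9957^3·0.0931^1 = -0.183746
d^2_{-1,-2}(0.1864) = -0.183746
Phases: e^{-i·(-1)·3.9971}=-0.655850-0.754891i, e^{-i·(-2)·0.5419}=+0.467995+0.883731i ⇒ D=-0.066183+0.171413i

Re=-0.0662 Im=0.1714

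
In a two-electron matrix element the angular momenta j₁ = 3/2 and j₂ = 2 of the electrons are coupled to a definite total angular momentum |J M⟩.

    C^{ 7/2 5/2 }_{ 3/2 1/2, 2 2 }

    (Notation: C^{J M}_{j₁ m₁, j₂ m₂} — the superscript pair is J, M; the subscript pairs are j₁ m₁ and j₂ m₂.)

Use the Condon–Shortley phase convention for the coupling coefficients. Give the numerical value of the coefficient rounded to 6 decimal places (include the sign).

triangle: 0!*3!*4!/8! = 144/40320
(j±m)!: 2!*1!*4!*0!*6!*1! = 34560
prefactor² = (2J+1)*Δ*N² = 6912/7
  k=0: +1/(0!*0!*1!*4!*2!*0!) = 1/48
Σ = 1/48  ⇒  CG² = 6912/7*(1/48)² = 3/7
CG = +√(3/7) = +0.654654

+√(3/7) = +0.654654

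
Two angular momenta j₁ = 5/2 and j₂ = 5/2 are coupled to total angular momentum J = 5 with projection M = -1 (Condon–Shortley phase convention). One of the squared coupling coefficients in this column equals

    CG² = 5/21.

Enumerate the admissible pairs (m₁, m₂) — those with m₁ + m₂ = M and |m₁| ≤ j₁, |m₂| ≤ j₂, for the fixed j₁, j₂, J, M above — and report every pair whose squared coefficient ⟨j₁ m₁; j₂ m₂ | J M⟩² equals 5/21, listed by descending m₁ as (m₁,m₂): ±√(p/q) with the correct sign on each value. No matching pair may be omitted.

Admissible pairs with m₁+m₂ = M = -1: (-5/2,3/2), (-3/2,1/2), (-1/2,-1/2), (1/2,-3/2), (3/2,-5/2)
  (m₁,m₂)=(3/2,-5/2): CG² = 1/42, CG = +√(1/42)
  (m₁,m₂)=(1/2,-3/2): CG² = 5/21, CG = +√(5/21)   ← matches the target
  (m₁,m₂)=(-1/2,-1/2): CG² = 10/21, CG = +√(10/21)
  (m₁,m₂)=(-3/2,1/2): CG² = 5/21, CG = +√(5/21)   ← matches the target
  (m₁,m₂)=(-5/2,3/2): CG² = 1/42, CG = +√(1/42)
Pairs with CG² = 5/21: (1/2,-3/2): +√(5/21); (-3/2,1/2): +√(5/21)

(1/2,-3/2): +√(5/21); (-3/2,1/2): +√(5/21)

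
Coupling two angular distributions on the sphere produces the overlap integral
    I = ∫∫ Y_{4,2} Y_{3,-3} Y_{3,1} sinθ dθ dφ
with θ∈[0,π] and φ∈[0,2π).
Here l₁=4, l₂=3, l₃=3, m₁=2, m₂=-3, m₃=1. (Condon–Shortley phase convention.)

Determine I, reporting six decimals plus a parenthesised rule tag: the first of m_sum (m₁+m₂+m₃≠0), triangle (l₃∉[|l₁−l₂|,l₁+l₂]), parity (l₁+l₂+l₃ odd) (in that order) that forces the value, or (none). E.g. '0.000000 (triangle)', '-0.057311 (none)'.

-0.188451 (none)

Rules hold: Σm=0, L=10 even, 1≤3≤7.
N = 9·7·7 = 441
Δ = 4!·4!·2!/11! = 1/34650
Racah Σ t=1..3: t=1:−1/72 t=2:+1/16 t=3:−1/72 = 5/144
⇒ 3j(4 3 3; 0 0 0)² = 2/77, sgn -1
Racah Σ t=0..0: t=0:+1/192 = 1/192
⇒ 3j(4 3 3; 2 -3 1)² = 3/77, sgn +1
4πI² = N·(3j₀)²·(3jₘ)² = 54/121
I = -1·√(0.446281/4π) = -0.18845135
No selection rule forces the value: the integral is nonzero (none).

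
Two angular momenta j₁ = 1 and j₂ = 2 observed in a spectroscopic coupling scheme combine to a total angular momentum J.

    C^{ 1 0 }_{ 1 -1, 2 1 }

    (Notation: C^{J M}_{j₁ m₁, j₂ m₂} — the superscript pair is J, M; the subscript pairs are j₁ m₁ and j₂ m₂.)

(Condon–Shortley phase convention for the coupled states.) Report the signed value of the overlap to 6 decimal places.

+√(3/10) ≈ +0.547723

triangle: 2!*0!*2!/5! = 4/120
(j±m)!: 0!*2!*3!*1!*1!*1! = 12
prefactor² = (2J+1)*Δ*N² = 6/5
  k=2: +1/(2!*0!*0!*1!*0!*1!) = 1/2
Σ = 1/2  ⇒  CG² = 6/5*(1/2)² = 3/10
CG = +√(3/10) = +0.547723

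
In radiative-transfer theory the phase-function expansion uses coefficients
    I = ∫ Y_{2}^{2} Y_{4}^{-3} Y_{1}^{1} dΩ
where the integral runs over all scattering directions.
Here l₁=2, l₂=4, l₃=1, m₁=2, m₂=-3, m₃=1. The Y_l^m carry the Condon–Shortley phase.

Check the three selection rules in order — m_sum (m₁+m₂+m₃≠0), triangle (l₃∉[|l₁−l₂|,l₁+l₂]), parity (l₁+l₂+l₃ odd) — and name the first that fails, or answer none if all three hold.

Σmᵢ = 0  ✓
l₃∈[|l₁−l₂|,l₁+l₂]=[2,6] required, l₃=1 fails  ✗
Σlᵢ = 7 ⇒ odd

triangle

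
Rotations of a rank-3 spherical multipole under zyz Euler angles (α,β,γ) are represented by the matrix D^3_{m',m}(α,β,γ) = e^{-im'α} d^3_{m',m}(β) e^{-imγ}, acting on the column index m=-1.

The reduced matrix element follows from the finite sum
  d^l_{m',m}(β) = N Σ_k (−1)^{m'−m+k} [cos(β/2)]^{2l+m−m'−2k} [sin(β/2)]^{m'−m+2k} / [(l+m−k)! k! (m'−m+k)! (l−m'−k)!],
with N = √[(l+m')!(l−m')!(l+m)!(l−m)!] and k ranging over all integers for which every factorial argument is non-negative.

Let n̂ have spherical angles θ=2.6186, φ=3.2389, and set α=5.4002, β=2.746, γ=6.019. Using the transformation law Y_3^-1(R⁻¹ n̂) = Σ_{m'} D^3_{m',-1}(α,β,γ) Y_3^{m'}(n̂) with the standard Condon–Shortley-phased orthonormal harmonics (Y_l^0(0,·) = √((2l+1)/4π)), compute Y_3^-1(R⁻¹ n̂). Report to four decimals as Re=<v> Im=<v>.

Need the full column D^3_{m',-1} for m'=−3..3 at α=5.4002, β=2.7460, γ=6.0190.
cos(β/2)=0.196509, sin(β/2)=0.980502
d^3_{-3,-1}: single k=2 term ⇒ +0.005552;  D = -0.005408-0.001257i
d^3_{-2,-1}: k∈[1..2] ⇒ +0.000909 -0.045240 = -0.044332;  D = +0.019655+0.039736i
d^3_{-1,-1}: k∈[0..2] ⇒ +0.000058 -0.011469 +0.214146 = +0.202735;  D = +0.083338-0.184814i
d^3_{0,-1}: k∈[0..2] ⇒ -0.000995 +0.074337 -0.616901 = -0.543560;  D = -0.524701+0.141936i
d^3_{1,-1}: k∈[0..2] ⇒ +0.008602 -0.285528 +0.888568 = +0.611642;  D = +0.498228+0.354788i
d^3_{2,-1}: k∈[0..1] ⇒ -0.045240 +0.563151 = +0.517911;  D = +0.035713+0.516678i
d^3_{3,-1}: single k=0 term ⇒ +0.138231;  D = -0.100497+0.094911i
Y_3^{m'}(θ=2.6186,φ=3.2389) and Σ D·Y over m':
  (-0.0054-0.0013i)·(-0.0498+0.0150i)  (+0.0197+0.0397i)·(-0.2167+0.0427i)  (+0.0833-0.1848i)·(-0.4422+0.0432i)  (-0.5247+0.1419i)·(-0.2433+0.0000i)  (+0.4982+0.3548i)·(+0.4422+0.0432i)  (+0.0357+0.5167i)·(-0.2167-0.0427i)  (-0.1005+0.0949i)·(+0.0498+0.0150i)
Y_3^-1(R⁻¹ n̂) = +0.306046+0.111134i

Re=0.3060 Im=0.1111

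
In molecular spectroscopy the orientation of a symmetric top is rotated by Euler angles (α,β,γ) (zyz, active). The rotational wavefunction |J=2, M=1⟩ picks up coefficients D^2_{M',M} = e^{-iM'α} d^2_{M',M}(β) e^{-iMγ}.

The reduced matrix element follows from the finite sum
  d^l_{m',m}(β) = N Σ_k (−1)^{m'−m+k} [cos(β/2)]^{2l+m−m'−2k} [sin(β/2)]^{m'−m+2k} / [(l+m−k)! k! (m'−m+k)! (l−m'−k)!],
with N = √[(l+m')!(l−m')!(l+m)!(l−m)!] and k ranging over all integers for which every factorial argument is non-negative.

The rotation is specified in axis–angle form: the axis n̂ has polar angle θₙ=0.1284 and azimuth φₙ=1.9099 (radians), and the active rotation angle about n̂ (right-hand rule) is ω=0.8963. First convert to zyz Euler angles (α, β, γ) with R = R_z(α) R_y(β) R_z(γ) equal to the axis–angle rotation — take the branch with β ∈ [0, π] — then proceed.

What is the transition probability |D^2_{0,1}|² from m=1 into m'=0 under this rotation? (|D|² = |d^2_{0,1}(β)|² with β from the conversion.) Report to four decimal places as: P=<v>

P=0.0182

Axis–angle → zyz. n̂ = (sinθₙcosφₙ, sinθₙsinφₙ, cosθₙ) = (-0.042594, +0.120756, +0.991768), ω = 0.8963.
R = I cosω + sinω [n̂]ₓ + (1−cosω) n̂n̂ᵀ gives
  R = [+0.625185, -0.776524, +0.078451; +0.772661, +0.629979, +0.078237; -0.110175, +0.011703, +0.993843]
β = atan2(√(R₁₃²+R₂₃²), R₃₃) = 0.111023; α = atan2(R₂₃, R₁₃) mod 2π = 0.784034; γ = atan2(R₃₂, −R₃₁) mod 2π = 0.105827
D^2_{0,1}(0.7840,0.1110,0.1058) = e^{-i·0·0.7840}·d^2_{0,1}(0.1110)·e^{-i·1·0.1058}. Compute d first:
Half-angle: c=0.998460, s=0.055483. N=√(2·2·6·1)=4.898979
Admissible k: 1..2 (factorial args all ≥0)
  k=1: (−1)^0·4.8990/(2)·0.9985^3·0.0555^1 = +0.135278
  k=2: (−1)^1·4.8990/(2)·0.9985^1·0.0555^3 = -0.000418
d^2_{0,1}(0.1110) = +0.135278 -0.000418 = +0.134860
|D^2_{0,1}|² = |d^2_{0,1}(β)|² = (+0.134860)² = 0.018187 (the z-rotation phases have unit modulus)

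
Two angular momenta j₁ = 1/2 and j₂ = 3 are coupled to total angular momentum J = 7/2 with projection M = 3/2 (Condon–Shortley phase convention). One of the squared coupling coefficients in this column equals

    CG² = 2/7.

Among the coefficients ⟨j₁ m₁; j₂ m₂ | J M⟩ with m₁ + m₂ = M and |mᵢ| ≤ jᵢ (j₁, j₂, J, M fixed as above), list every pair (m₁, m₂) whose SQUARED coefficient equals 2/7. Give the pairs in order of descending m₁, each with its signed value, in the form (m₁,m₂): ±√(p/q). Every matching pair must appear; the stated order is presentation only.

(-1/2,2): +√(2/7)

Admissible pairs with m₁+m₂ = M = 3/2: (-1/2,2), (1/2,1)
  (m₁,m₂)=(1/2,1): CG² = 5/7, CG = +√(5/7)
  (m₁,m₂)=(-1/2,2): CG² = 2/7, CG = +√(2/7)   ← matches the target
Pairs with CG² = 2/7: (-1/2,2): +√(2/7)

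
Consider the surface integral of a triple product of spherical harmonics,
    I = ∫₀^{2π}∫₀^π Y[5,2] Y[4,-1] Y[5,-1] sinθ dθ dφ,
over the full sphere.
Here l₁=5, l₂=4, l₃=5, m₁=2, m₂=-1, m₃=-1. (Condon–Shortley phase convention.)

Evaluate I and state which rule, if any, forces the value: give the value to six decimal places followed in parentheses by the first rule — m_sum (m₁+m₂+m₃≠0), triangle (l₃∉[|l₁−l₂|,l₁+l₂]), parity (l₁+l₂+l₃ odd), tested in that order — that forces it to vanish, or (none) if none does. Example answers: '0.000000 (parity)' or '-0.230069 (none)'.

Rules hold: Σm=0, L=14 even, 1≤5≤9.
N = 11·9·11 = 1089
Δ = 4!·6!·4!/15! = 1/3153150
Racah Σ t=0..4: t=0:+1/69120 t=1:−1/1728 t=2:+1/576 t=3:−1/1728 t=4:+1/69120 = 7/11520
⇒ 3j(5 4 5; 0 0 0)² = 2/143, sgn -1
Racah Σ t=0..3: t=0:+1/5184 t=1:−1/1152 t=2:+1/2880 t=3:−1/103680 = -7/20736
⇒ 3j(5 4 5; 2 -1 -1)² = 35/2574, sgn -1
4πI² = N·(3j₀)²·(3jₘ)² = 35/169
I = +1·√(0.207101/4π) = 0.12837656
No selection rule forces the value: the integral is nonzero (none).

0.128377 (none)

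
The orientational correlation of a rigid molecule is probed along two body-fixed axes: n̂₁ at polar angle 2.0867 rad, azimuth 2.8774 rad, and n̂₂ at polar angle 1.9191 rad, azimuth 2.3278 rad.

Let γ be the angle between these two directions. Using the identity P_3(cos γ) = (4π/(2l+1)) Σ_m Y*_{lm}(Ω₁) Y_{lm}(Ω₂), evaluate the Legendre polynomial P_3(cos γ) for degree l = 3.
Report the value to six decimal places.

0.322926

Summing Y*_{l m}(θ₁,φ₁)·Y_{l m}(θ₂,φ₂) over m ∈ [−3, 3]; prefactor 4π/(2·3+1) = 1.795196:
  m=-3: Y*=(-0.192771, 0.195560)  Y=(0.264960, -0.223270)  product (-0.007414, 0.094856)
  m=-2: Y*=(-0.329446, 0.192314)  Y=(0.017492, -0.307679)  product (0.053408, 0.104727)
  m=-1: Y*=(-0.058839, 0.015917)  Y=(0.087109, 0.092202)  product (-0.006593, -0.004039)
  m=+0: Y*=(0.328274, -0.000000)  Y=(0.307916, 0.000000)  product (0.101081, 0.000000)
  m=+1: Y*=(0.058839, 0.015917)  Y=(-0.087109, 0.092202)  product (-0.006593, 0.004039)
  m=+2: Y*=(-0.329446, -0.192314)  Y=(0.017492, 0.307679)  product (0.053408, -0.104727)
  m=+3: Y*=(0.192771, 0.195560)  Y=(-0.264960, -0.223270)  product (-0.007414, -0.094856)
Accumulated sum (0.179883, 0.000000); after 4π/(2l+1) scaling, (0.322926, 0.000000) ⇒ P_3 = 0.322926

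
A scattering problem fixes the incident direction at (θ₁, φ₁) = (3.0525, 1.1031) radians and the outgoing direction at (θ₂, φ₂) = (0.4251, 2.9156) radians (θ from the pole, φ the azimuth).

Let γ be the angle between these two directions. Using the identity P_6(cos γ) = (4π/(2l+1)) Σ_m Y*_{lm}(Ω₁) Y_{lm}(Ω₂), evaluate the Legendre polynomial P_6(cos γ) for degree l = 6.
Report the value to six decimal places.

-0.136909

Term-by-term m-sum for l=6 (normalisation 4π/13 = 0.966644):
  term(m=-6) = -0.000000+0.000000i   from Y*(Ω₁)=+0.000000+0.000000i, Y(Ω₂)=+0.000507+0.002322i
  term(m=-5) = +0.000000+0.000000i   from Y*(Ω₁)=-0.000007+0.000006i, Y(Ω₂)=-0.007761-0.016449i
  term(m=-4) = +0.000011-0.000015i   from Y*(Ω₁)=-0.000066-0.000212i, Y(Ω₂)=+0.051892+0.065929i
  term(m=-3) = -0.000612-0.000690i   from Y*(Ω₁)=+0.003565+0.000604i, Y(Ω₂)=-0.198700-0.160017i
  term(m=-2) = -0.017367+0.009117i   from Y*(Ω₁)=-0.023906+0.032418i, Y(Ω₂)=+0.438061+0.212681i
  term(m=-1) = +0.029558+0.119898i   from Y*(Ω₁)=-0.127022-0.251493i, Y(Ω₂)=-0.427140-0.098208i
  term(m=+0) = -0.164812+0.000000i   from Y*(Ω₁)=+0.934060-0.000000i, Y(Ω₂)=-0.176447+0.000000i
  term(m=+1) = +0.029558-0.119898i   from Y*(Ω₁)=+0.127022-0.251493i, Y(Ω₂)=+0.427140-0.098208i
  term(m=+2) = -0.017367-0.009117i   from Y*(Ω₁)=-0.023906-0.032418i, Y(Ω₂)=+0.438061-0.212681i
  term(m=+3) = -0.000612+0.000690i   from Y*(Ω₁)=-0.003565+0.000604i, Y(Ω₂)=+0.198700-0.160017i
  term(m=+4) = +0.000011+0.000015i   from Y*(Ω₁)=-0.000066+0.000212i, Y(Ω₂)=+0.051892-0.065929i
  term(m=+5) = +0.000000-0.000000i   from Y*(Ω₁)=+0.000007+0.000006i, Y(Ω₂)=+0.007761-0.016449i
  term(m=+6) = -0.000000-0.000000i   from Y*(Ω₁)=+0.000000-0.000000i, Y(Ω₂)=+0.000507-0.002322i
Total Σ_m = -0.141634-0.000000i. Multiply by 0.966644: -0.136909-0.000000i. P_6(cos γ) = -0.136909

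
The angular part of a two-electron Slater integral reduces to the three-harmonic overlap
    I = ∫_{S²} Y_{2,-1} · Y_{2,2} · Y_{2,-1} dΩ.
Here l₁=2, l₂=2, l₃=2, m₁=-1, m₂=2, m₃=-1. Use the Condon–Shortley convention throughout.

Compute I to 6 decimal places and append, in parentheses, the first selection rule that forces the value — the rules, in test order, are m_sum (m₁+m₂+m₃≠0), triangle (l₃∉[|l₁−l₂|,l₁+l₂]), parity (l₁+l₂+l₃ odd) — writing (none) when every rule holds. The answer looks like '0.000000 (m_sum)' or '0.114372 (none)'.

0.220728 (none)

Checks pass: Σm=0; 6 even; l₃=2∈[0,4].
(2·2+1)(2·2+1)(2·2+1) = 125
Δ: 2! 2! 2! / 7! → 1/630
sum: t=0:+1/8 t=1:−1/1 t=2:+1/8 = -3/4
3j²(2 2 2; 0 0 0) = Δ·Π!·Σ² = 2/35  (sign -1)
sum: t=2:+1/4 = 1/4
3j²(2 2 2; -1 2 -1) = Δ·Π!·Σ² = 3/35  (sign -1)
combine: 4πI² = 125·2/35·3/35 = 30/49
take √, sign +1: I = 0.22072812
No selection rule forces the value: the integral is nonzero (none).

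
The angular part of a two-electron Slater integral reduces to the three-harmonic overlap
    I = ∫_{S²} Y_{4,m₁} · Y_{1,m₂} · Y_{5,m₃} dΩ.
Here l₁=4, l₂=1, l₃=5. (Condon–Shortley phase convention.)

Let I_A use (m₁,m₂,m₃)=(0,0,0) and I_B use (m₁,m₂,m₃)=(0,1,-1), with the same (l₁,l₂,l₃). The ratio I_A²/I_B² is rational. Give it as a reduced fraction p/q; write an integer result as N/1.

Same 4,1,5: normalisation and zero-m 3j drop out of the ratio.
A: Δ: 0! 8! 2! / 11! → 1/495; sum: t=0:+1/576 = 1/576; 3j²(4 1 5; 0 0 0) = Δ·Π!·Σ² = 5/99  (sign -1)
B: Δ: 0! 8! 2! / 11! → 1/495; sum: t=0:+1/1152 = 1/1152; 3j²(4 1 5; 0 1 -1) = Δ·Π!·Σ² = 1/33  (sign +1)
I_A²/I_B² = (5/99)/(1/33) = 5/3

5/3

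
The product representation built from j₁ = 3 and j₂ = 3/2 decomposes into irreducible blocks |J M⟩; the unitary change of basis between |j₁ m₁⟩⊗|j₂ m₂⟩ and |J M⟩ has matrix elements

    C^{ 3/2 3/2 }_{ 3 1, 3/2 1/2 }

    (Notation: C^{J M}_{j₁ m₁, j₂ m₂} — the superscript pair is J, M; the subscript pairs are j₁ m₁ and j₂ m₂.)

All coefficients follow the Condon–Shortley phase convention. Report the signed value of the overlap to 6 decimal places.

+0.338062  (= +√(4/35))

√[4·3!3!0!/7! · 4!2!2!1!3!0!] = √(576/35)
  +(−1)^2/∏(2,1,0,0,3,0)! = 1/12  (running 1/12)
⟨..|..⟩ = √(576/35)·(1/12) = +0.338062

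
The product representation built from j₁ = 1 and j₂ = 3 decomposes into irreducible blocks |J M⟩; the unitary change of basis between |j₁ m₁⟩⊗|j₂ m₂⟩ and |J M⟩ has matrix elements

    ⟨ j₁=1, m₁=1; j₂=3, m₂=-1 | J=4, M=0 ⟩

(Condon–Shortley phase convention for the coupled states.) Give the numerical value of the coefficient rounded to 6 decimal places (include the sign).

triangle: 0!×2!×6!/9! = 1440/362880
(j±m)!: 2!×0!×2!×4!×4!×4! = 55296
prefactor² = (2J+1)×Δ×N² = 13824/7
  k=0: +1/(0!×0!×0!×2!×2!×4!) = 1/96
Σ = 1/96  ⇒  CG² = 13824/7×(1/96)² = 3/14
CG = +√(3/14) = +0.462910

+0.462910  (= +√(3/14))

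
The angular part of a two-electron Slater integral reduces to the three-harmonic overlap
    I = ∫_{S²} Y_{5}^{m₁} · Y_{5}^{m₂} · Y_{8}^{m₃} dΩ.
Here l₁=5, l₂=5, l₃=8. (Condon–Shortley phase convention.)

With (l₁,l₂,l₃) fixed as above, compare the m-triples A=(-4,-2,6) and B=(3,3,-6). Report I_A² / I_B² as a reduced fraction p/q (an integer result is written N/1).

1/48

l's match ⇒ only the (l;m) 3-j factors differ between A and B.
A: triangle coeff Δ(5,5,8) = 1/37413090; Σ_t [1,2]: t=1:−1/58060800 t=2:+1/50803200 = 1/406425600; (3j)²=1/3230 [(5 5 8; -4 -2 6)], sign=+1
B: triangle coeff Δ(5,5,8) = 1/37413090; Σ_t [0,2]: t=0:+1/116121600 t=1:−1/25401600 t=2:+1/116121600 = -1/45158400; (3j)²=24/1615 [(5 5 8; 3 3 -6)], sign=-1
I_A²/I_B² = (1/3230)/(24/1615) = 1/48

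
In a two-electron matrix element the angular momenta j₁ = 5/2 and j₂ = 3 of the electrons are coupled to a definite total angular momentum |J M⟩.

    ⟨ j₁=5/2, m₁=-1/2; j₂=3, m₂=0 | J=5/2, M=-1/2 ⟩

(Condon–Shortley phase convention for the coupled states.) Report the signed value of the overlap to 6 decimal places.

+√(8/105) = +0.276026

j₁+j₂−J=3  J+j₁−j₂=2  J−j₁+j₂=3  j₁+j₂+J+1=9
(j₁±m₁, j₂±m₂, J±M) = (2,3,3,3,2,3)
P² = 216/35
sum k=1..3:
  [1] −1/8 = -1/8
  [2] +1/4 = 1/4
  [3] −1/72 = -1/72
S = 1/9
C² = P²·S² = 8/105 ; C = +0.276026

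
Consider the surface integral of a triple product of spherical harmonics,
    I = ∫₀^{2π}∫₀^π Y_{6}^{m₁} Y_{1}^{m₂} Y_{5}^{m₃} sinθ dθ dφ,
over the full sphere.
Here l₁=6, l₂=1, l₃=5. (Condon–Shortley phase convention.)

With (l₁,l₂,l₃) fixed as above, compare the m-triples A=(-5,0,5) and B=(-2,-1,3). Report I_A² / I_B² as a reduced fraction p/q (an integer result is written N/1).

l's match ⇒ only the (l;m) 3-j factors differ between A and B.
A: triangle coeff Δ(6,1,5) = 1/858; Σ_t [1,1]: t=1:−1/3628800 = -1/3628800; (3j)²=1/78 [(6 1 5; -5 0 5)], sign=-1
B: triangle coeff Δ(6,1,5) = 1/858; Σ_t [0,0]: t=0:+1/161280 = 1/161280; (3j)²=1/143 [(6 1 5; -2 -1 3)], sign=+1
I_A²/I_B² = (1/78)/(1/143) = 11/6

11/6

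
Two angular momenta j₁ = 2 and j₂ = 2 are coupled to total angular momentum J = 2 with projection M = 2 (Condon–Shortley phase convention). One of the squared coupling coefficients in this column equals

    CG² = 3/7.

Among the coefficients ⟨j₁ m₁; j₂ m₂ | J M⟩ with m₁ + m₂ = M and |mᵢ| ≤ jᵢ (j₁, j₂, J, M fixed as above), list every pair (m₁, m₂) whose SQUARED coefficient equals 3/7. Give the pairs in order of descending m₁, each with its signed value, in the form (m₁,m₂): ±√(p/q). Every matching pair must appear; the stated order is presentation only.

Admissible pairs with m₁+m₂ = M = 2: (0,2), (1,1), (2,0)
  (m₁,m₂)=(2,0): CG² = 2/7, CG = +√(2/7)
  (m₁,m₂)=(1,1): CG² = 3/7, CG = −√(3/7)   ← matches the target
  (m₁,m₂)=(0,2): CG² = 2/7, CG = +√(2/7)
Pairs with CG² = 3/7: (1,1): −√(3/7)

(1,1): −√(3/7)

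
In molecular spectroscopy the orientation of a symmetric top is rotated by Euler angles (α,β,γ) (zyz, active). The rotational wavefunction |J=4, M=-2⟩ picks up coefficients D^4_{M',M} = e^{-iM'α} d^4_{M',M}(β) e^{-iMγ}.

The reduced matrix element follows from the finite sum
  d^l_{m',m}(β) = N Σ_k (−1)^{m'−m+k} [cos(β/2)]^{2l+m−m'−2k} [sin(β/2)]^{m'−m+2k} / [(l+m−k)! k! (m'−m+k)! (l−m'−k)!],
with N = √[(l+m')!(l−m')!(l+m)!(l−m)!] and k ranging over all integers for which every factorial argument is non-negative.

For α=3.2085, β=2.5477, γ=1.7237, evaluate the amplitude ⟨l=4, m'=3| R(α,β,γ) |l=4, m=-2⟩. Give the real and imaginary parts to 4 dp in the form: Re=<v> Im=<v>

First d^4_{3,-2}(β=2.5477), then the phase factors e^{-i(3)α} and e^{-i(-2)γ}:
With c≡cos(β/2)=0.292602 and s≡sin(β/2)=0.956234, N=[5040·1·2·720]^{1/2}=2693.993318
k: max(0,(-2)−(3))=0 … min(4+(-2),4−(3))=1
  k=0: (−1)^5·2693.9933/(240)·0.2926^3·0.9562^5 = -0.224821
  k=1: (−1)^6·2693.9933/(720)·0.2926^1·0.9562^7 = +0.800371
d^4_{3,-2}(2.5477) = -0.224821 +0.800371 = +0.575550
Attach z-rotation phases: D = e^{-i(3)(3.2085)}·(+0.575550)·e^{-i(-2)(1.7237)} = +0.572375+0.060371i

Re=0.5724 Im=0.0604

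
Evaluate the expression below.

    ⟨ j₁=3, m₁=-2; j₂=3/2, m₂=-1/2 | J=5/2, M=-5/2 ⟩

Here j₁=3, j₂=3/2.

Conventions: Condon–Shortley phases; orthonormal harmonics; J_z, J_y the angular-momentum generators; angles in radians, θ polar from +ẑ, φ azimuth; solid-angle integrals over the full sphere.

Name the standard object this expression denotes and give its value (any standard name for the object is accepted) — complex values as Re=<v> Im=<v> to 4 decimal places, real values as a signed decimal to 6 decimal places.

This is a Clebsch–Gordan (vector-coupling) coefficient.
j₁+j₂−J=2  J+j₁−j₂=4  J−j₁+j₂=1  j₁+j₂+J+1=8
(j₁±m₁, j₂±m₂, J±M) = (1,5,1,2,0,5)
P² = 1440/7
sum k=1..1:
  [1] −1/24 = -1/24
S = -1/24
C² = P²·S² = 5/14 ; C = -0.597614

Clebsch–Gordan coefficient, −√(5/14) ≈ -0.597614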